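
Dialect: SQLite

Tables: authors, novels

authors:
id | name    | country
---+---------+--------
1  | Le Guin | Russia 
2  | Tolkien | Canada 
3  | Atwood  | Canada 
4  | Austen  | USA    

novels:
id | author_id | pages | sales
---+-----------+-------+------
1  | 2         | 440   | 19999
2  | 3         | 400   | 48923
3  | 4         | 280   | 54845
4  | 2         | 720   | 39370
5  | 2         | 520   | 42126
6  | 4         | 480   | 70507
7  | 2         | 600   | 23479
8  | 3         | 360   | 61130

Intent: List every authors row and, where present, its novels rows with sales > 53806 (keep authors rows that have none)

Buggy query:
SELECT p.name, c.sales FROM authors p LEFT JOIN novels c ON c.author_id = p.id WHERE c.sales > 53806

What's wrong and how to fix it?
Bug: Filtering c.sales in WHERE discards the NULL rows produced by LEFT JOIN, turning it into an inner join

Fix: Move the right-table condition into the ON clause so unmatched parents are kept

Corrected query:
SELECT p.name, c.sales FROM authors p LEFT JOIN novels c ON c.author_id = p.id AND c.sales > 53806

Result:
name    | sales
--------+------
Le Guin | NULL 
Tolkien | NULL 
Atwood  | 61130
Austen  | 54845
Austen  | 70507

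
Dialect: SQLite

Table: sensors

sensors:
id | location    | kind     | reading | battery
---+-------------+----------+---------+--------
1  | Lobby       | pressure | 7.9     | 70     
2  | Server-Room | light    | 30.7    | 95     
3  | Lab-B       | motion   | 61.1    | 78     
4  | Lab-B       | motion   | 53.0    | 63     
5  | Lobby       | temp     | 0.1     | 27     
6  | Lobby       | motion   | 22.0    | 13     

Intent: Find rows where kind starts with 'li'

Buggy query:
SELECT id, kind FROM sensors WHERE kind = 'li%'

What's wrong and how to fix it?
Bug: Wildcards only work with LIKE; '=' treats '%' as a literal character

Fix: Use LIKE for wildcard pattern matching

Corrected query:
SELECT id, kind FROM sensors WHERE kind LIKE 'li%'

Result:
id | kind 
---+------
2  | light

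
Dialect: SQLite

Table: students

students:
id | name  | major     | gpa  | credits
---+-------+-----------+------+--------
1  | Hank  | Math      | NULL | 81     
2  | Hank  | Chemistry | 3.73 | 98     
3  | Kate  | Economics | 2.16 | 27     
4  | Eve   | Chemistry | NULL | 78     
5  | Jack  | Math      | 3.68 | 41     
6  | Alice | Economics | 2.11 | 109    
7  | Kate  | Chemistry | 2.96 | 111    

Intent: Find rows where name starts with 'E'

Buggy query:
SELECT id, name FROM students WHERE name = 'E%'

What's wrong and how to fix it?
Bug: Wildcards only work with LIKE; '=' treats '%' as a literal character

Fix: Use LIKE for wildcard pattern matching

Corrected query:
SELECT id, name FROM students WHERE name LIKE 'E%'

Result:
id | name
---+-----
4  | Eve 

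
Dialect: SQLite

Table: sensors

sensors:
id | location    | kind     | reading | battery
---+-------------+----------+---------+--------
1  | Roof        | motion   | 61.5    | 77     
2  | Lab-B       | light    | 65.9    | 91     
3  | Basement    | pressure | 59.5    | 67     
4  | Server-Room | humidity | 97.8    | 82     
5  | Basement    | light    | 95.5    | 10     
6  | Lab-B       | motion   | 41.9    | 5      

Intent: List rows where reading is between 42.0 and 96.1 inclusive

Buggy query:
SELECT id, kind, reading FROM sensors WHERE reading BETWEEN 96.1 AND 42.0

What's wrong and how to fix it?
Bug: The bounds are reversed; BETWEEN a AND b requires a <= b to match anything

Fix: Write BETWEEN 42.0 AND 96.1

Corrected query:
SELECT id, kind, reading FROM sensors WHERE reading BETWEEN 42.0 AND 96.1

Result:
id | kind     | reading
---+----------+--------
1  | motion   | 61.5   
2  | light    | 65.9   
3  | pressure | 59.5   
5  | light    | 95.5   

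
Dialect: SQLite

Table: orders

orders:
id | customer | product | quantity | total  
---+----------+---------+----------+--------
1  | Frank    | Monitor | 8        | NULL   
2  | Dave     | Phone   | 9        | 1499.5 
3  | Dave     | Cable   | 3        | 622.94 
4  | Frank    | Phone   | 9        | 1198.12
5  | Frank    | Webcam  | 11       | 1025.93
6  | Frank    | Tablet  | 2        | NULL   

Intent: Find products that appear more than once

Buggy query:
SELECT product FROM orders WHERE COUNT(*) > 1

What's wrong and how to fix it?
Bug: COUNT(*) is an aggregate and cannot be used in WHERE

Fix: Group first, then use HAVING for the count condition

Corrected query:
SELECT product FROM orders GROUP BY product HAVING COUNT(*) > 1

Result:
product
-------
Phone  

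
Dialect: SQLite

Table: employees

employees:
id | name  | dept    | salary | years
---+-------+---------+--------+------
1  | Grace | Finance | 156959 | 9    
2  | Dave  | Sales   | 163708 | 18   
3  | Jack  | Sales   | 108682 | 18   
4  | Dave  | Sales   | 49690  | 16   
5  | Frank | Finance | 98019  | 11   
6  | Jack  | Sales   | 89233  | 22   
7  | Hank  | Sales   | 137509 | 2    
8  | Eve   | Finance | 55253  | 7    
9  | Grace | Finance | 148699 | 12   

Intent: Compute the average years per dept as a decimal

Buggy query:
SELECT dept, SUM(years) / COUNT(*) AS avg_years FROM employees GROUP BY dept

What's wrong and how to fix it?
Bug: SUM(years) and COUNT(*) are both integers; the division truncates the fractional part

Fix: Cast one side to REAL so the division keeps the fractional part

Corrected query:
SELECT dept, SUM(years) * 1.0 / COUNT(*) AS avg_years FROM employees GROUP BY dept

Result:
dept    | avg_years
--------+----------
Finance | 9.75     
Sales   | 15.2     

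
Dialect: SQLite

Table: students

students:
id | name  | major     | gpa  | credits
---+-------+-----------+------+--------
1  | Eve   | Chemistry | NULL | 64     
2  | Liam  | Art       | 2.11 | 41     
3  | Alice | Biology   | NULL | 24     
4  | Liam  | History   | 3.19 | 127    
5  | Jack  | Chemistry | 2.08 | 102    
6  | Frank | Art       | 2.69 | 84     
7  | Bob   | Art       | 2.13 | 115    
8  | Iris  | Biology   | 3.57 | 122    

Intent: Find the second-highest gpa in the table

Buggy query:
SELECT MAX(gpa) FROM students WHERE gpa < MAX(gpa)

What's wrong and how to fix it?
Bug: MAX(gpa) on the right of the comparison is an aggregate-in-WHERE error

Fix: Put the inner MAX in a scalar subquery

Corrected query:
SELECT MAX(gpa) FROM students WHERE gpa < (SELECT MAX(gpa) FROM students)

Result:
MAX(gpa)
--------
3.19    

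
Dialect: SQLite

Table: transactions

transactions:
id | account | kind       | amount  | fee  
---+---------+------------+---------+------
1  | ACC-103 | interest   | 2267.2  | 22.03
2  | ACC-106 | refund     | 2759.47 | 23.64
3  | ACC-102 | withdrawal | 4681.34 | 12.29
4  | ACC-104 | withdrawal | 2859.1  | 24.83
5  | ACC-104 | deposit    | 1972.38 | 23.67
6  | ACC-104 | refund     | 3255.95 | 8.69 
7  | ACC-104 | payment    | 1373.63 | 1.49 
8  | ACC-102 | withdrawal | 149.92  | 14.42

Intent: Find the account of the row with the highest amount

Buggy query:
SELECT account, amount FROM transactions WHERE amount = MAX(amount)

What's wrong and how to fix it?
Bug: WHERE is evaluated per row; an aggregate over the whole table isn't defined there

Fix: Wrap MAX in a scalar subquery so WHERE compares against a single value

Corrected query:
SELECT account, amount FROM transactions WHERE amount = (SELECT MAX(amount) FROM transactions)

Result:
account | amount 
--------+--------
ACC-102 | 4681.34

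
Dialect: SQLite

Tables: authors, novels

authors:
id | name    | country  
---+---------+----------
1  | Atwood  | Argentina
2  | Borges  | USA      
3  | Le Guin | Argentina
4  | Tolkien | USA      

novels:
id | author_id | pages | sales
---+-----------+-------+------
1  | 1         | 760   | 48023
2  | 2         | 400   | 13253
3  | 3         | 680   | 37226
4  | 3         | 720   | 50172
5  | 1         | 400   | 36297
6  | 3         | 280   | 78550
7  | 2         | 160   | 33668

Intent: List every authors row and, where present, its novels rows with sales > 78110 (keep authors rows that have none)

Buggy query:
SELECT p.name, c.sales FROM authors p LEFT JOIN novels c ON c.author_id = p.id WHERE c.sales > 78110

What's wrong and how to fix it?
Bug: Filtering c.sales in WHERE discards the NULL rows produced by LEFT JOIN, turning it into an inner join

Fix: Put 'c.sales > 78110' in the JOIN's ON clause instead of WHERE

Corrected query:
SELECT p.name, c.sales FROM authors p LEFT JOIN novels c ON c.author_id = p.id AND c.sales > 78110

Result:
name    | sales
--------+------
Atwood  | NULL 
Borges  | NULL 
Le Guin | 78550
Tolkien | NULL 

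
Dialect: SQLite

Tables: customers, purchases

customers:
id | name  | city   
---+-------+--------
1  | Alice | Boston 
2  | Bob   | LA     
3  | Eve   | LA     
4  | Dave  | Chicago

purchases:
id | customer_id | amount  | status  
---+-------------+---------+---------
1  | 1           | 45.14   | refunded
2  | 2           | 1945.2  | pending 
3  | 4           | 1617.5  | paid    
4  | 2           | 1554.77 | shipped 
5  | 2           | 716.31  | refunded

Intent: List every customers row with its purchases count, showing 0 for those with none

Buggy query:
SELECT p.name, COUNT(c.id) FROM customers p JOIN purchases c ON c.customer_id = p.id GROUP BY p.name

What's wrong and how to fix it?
Bug: INNER JOIN drops customers rows that have no matching purchases rows

Fix: Switch to LEFT JOIN to retain unmatched parent rows

Corrected query:
SELECT p.name, COUNT(c.id) FROM customers p LEFT JOIN purchases c ON c.customer_id = p.id GROUP BY p.name

Result:
name  | COUNT(c.id)
------+------------
Alice | 1          
Bob   | 3          
Dave  | 1          
Eve   | 0          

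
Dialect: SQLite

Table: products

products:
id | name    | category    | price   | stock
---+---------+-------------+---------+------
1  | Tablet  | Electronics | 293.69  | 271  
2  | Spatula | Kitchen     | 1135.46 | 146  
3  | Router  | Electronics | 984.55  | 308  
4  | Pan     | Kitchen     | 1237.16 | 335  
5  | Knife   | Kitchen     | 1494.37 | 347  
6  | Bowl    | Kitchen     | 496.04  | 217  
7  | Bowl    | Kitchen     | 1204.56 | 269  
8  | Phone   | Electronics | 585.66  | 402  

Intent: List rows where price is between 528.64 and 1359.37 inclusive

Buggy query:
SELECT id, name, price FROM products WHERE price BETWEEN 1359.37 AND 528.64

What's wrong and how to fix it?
Bug: The bounds are reversed; BETWEEN a AND b requires a <= b to match anything

Fix: Swap the bounds so the smaller value comes first

Corrected query:
SELECT id, name, price FROM products WHERE price BETWEEN 528.64 AND 1359.37

Result:
id | name    | price  
---+---------+--------
2  | Spatula | 1135.46
3  | Router  | 984.55 
4  | Pan     | 1237.16
7  | Bowl    | 1204.56
8  | Phone   | 585.66 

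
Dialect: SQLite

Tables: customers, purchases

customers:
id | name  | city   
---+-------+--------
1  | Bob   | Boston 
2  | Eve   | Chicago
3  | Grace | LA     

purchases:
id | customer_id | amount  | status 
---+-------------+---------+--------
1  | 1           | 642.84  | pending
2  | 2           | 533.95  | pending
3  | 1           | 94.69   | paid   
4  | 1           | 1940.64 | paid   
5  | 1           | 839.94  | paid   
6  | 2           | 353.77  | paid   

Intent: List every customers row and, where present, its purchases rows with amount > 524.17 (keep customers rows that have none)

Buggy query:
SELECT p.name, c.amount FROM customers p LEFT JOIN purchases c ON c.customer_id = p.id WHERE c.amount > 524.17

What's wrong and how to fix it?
Bug: Filtering c.amount in WHERE discards the NULL rows produced by LEFT JOIN, turning it into an inner join

Fix: Move the right-table condition into the ON clause so unmatched parents are kept

Corrected query:
SELECT p.name, c.amount FROM customers p LEFT JOIN purchases c ON c.customer_id = p.id AND c.amount > 524.17

Result:
name  | amount 
------+--------
Bob   | 642.84 
Bob   | 839.94 
Bob   | 1940.64
Eve   | 533.95 
Grace | NULL   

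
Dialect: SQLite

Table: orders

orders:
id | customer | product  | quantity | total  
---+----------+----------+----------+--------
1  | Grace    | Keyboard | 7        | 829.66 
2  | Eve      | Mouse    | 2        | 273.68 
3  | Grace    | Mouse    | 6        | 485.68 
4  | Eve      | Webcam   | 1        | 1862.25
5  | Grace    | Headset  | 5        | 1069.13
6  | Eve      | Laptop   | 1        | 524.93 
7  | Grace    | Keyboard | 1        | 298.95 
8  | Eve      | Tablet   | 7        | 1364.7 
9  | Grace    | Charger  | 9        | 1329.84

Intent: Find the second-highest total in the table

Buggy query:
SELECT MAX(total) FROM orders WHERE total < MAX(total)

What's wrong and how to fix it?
Bug: The inner MAX is an aggregate inside WHERE, which is not allowed

Fix: Compute the overall MAX in a subquery, then take MAX of rows below it

Corrected query:
SELECT MAX(total) FROM orders WHERE total < (SELECT MAX(total) FROM orders)

Result:
MAX(total)
----------
1364.7    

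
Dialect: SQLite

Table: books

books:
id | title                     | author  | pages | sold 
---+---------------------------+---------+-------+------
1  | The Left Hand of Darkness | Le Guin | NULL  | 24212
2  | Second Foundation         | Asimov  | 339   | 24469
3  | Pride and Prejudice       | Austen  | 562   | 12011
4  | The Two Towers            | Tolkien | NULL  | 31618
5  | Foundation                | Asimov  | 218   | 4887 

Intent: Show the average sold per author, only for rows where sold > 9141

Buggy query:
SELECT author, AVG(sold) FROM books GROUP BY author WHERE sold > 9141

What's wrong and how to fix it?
Bug: WHERE cannot follow GROUP BY

Fix: Move the WHERE clause before GROUP BY

Corrected query:
SELECT author, AVG(sold) FROM books WHERE sold > 9141 GROUP BY author

Result:
author  | AVG(sold)
--------+----------
Asimov  | 24469    
Austen  | 12011    
Le Guin | 24212    
Tolkien | 31618    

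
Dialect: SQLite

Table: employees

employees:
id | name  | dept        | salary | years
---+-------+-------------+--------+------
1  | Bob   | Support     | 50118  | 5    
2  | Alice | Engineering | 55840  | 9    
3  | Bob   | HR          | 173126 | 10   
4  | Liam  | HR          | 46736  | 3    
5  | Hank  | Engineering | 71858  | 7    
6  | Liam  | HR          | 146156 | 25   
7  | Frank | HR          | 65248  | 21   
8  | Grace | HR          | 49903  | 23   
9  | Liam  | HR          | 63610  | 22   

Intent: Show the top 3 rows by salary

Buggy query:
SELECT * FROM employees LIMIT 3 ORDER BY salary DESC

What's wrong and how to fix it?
Bug: ORDER BY cannot follow LIMIT; LIMIT is the final clause

Fix: Sort with ORDER BY, then apply LIMIT

Corrected query:
SELECT * FROM employees ORDER BY salary DESC LIMIT 3

Result:
id | name | dept        | salary | years
---+------+-------------+--------+------
3  | Bob  | HR          | 173126 | 10   
6  | Liam | HR          | 146156 | 25   
5  | Hank | Engineering | 71858  | 7    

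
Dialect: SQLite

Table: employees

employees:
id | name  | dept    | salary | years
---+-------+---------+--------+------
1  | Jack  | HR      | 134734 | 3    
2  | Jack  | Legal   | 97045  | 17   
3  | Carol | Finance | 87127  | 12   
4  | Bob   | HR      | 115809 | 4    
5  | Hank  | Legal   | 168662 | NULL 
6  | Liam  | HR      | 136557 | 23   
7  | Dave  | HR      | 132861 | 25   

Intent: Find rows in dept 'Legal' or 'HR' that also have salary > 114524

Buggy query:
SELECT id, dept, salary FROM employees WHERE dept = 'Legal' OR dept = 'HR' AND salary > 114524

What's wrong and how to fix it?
Bug: Without parentheses, AND is evaluated before OR, so the salary filter only applies to the 'HR' branch

Fix: Group the OR with parentheses (or use IN), then AND the threshold

Corrected query:
SELECT id, dept, salary FROM employees WHERE (dept = 'Legal' OR dept = 'HR') AND salary > 114524

Result:
id | dept  | salary
---+-------+-------
1  | HR    | 134734
4  | HR    | 115809
5  | Legal | 168662
6  | HR    | 136557
7  | HR    | 132861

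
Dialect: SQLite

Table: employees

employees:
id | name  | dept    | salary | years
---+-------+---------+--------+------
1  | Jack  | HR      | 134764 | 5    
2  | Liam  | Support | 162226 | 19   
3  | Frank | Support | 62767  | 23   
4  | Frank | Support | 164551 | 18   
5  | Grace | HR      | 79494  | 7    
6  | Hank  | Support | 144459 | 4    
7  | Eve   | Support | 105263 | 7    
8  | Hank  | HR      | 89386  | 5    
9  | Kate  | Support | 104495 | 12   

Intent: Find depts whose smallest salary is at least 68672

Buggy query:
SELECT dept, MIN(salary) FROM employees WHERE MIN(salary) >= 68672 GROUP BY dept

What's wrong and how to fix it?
Bug: MIN() in WHERE is a misuse of aggregate

Fix: Replace WHERE with HAVING after the GROUP BY

Corrected query:
SELECT dept, MIN(salary) FROM employees GROUP BY dept HAVING MIN(salary) >= 68672

Result:
dept | MIN(salary)
-----+------------
HR   | 79494      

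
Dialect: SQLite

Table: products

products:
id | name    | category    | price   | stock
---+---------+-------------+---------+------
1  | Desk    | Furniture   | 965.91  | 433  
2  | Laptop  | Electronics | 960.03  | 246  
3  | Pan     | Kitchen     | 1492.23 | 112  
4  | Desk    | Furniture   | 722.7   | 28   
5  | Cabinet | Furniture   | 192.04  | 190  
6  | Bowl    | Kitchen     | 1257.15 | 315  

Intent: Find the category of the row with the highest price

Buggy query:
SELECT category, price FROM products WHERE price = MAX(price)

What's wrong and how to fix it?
Bug: WHERE is evaluated per row; an aggregate over the whole table isn't defined there

Fix: Wrap MAX in a scalar subquery so WHERE compares against a single value

Corrected query:
SELECT category, price FROM products WHERE price = (SELECT MAX(price) FROM products)

Result:
category | price  
---------+--------
Kitchen  | 1492.23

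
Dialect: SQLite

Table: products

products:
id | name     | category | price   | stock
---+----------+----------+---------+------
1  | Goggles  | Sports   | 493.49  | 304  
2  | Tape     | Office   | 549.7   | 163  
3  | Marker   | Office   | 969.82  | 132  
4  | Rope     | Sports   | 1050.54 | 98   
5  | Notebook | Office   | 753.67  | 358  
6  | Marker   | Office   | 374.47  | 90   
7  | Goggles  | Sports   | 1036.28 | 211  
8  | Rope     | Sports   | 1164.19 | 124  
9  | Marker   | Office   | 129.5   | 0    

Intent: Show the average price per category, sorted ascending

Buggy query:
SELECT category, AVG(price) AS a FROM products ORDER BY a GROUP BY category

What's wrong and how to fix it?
Bug: ORDER BY appears before GROUP BY; SQL clause order requires GROUP BY first

Fix: Reorder: SELECT … FROM … GROUP BY … ORDER BY …

Corrected query:
SELECT category, AVG(price) AS a FROM products GROUP BY category ORDER BY a

Result:
category | a      
---------+--------
Office   | 555.432
Sports   | 936.125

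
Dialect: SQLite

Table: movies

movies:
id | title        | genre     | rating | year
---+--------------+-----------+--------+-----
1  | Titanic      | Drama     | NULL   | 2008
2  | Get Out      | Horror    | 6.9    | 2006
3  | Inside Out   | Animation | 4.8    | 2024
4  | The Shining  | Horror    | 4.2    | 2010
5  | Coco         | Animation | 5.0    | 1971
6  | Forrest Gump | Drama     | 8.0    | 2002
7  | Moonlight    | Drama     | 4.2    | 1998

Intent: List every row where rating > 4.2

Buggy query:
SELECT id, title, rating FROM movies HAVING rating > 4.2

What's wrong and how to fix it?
Bug: HAVING filters the output of aggregation, but this query has no GROUP BY and no aggregate functions, so SQLite rejects it (HAVING clause on a non-aggregate query); the condition here is per row

Fix: Replace HAVING with WHERE since the condition applies to individual rows

Corrected query:
SELECT id, title, rating FROM movies WHERE rating > 4.2

Result:
id | title        | rating
---+--------------+-------
2  | Get Out      | 6.9   
3  | Inside Out   | 4.8   
5  | Coco         | 5     
6  | Forrest Gump | 8     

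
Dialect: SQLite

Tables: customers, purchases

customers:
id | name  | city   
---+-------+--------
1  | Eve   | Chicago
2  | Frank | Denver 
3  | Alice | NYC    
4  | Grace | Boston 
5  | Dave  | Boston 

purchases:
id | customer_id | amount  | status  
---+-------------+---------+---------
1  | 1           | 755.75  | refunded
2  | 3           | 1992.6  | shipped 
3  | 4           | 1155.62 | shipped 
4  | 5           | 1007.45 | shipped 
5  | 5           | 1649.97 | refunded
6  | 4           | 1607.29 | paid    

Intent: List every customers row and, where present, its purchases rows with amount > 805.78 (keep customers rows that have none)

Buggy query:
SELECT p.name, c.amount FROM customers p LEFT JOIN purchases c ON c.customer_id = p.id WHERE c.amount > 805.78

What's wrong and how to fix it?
Bug: Filtering c.amount in WHERE discards the NULL rows produced by LEFT JOIN, turning it into an inner join

Fix: Put 'c.amount > 805.78' in the JOIN's ON clause instead of WHERE

Corrected query:
SELECT p.name, c.amount FROM customers p LEFT JOIN purchases c ON c.customer_id = p.id AND c.amount > 805.78

Result:
name  | amount 
------+--------
Eve   | NULL   
Frank | NULL   
Alice | 1992.6 
Grace | 1155.62
Grace | 1607.29
Dave  | 1007.45
Dave  | 1649.97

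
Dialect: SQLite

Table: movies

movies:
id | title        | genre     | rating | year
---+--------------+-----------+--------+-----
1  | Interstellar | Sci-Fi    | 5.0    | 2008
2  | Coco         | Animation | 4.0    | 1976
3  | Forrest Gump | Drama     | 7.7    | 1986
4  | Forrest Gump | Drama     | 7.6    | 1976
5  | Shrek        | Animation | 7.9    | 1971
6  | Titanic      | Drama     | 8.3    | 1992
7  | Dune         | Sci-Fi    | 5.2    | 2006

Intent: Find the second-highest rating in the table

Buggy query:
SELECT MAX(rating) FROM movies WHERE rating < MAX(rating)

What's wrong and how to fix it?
Bug: The inner MAX is an aggregate inside WHERE, which is not allowed

Fix: Compute the overall MAX in a subquery, then take MAX of rows below it

Corrected query:
SELECT MAX(rating) FROM movies WHERE rating < (SELECT MAX(rating) FROM movies)

Result:
MAX(rating)
-----------
7.9        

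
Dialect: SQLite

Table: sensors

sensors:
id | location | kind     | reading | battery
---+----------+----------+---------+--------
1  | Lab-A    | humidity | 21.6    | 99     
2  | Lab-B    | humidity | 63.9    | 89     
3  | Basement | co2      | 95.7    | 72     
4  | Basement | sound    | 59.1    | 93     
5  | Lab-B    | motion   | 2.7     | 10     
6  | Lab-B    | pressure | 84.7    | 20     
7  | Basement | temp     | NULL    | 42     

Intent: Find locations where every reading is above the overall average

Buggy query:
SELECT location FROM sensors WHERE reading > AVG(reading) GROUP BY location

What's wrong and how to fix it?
Bug: WHERE evaluates per row before aggregation, so AVG() is unavailable

Fix: Compute the overall average in a scalar subquery and compare each group's MIN against it in HAVING

Corrected query:
SELECT location FROM sensors GROUP BY location HAVING MIN(reading) > (SELECT AVG(reading) FROM sensors)

Result:
location
--------
Basement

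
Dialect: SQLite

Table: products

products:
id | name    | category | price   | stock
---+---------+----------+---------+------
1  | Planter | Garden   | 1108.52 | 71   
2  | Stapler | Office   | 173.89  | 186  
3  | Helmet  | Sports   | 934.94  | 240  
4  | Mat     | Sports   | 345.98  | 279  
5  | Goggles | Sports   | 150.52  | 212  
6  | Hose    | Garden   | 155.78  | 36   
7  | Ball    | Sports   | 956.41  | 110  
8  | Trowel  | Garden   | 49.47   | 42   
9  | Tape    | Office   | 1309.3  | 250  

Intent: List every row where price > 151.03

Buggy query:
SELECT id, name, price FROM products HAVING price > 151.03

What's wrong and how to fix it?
Bug: This is a non-aggregate query (no GROUP BY, no aggregates), so in SQLite the HAVING clause is invalid here; a row-level condition belongs in WHERE

Fix: Use WHERE for row-level filtering

Corrected query:
SELECT id, name, price FROM products WHERE price > 151.03

Result:
id | name    | price  
---+---------+--------
1  | Planter | 1108.52
2  | Stapler | 173.89 
3  | Helmet  | 934.94 
4  | Mat     | 345.98 
6  | Hose    | 155.78 
7  | Ball    | 956.41 
9  | Tape    | 1309.3 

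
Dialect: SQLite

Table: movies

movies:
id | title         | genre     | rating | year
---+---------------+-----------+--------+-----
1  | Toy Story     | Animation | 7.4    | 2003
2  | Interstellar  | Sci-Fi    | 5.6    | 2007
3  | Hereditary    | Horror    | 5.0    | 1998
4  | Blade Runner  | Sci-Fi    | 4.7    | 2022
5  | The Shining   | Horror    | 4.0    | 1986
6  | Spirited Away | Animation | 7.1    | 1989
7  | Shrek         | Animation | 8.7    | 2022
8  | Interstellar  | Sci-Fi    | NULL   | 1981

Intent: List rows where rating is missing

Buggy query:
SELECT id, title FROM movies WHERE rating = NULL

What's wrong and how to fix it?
Bug: '= NULL' is always unknown in SQL three-valued logic, so no rows match

Fix: Replace '= NULL' with 'IS NULL'

Corrected query:
SELECT id, title FROM movies WHERE rating IS NULL

Result:
id | title       
---+-------------
8  | Interstellar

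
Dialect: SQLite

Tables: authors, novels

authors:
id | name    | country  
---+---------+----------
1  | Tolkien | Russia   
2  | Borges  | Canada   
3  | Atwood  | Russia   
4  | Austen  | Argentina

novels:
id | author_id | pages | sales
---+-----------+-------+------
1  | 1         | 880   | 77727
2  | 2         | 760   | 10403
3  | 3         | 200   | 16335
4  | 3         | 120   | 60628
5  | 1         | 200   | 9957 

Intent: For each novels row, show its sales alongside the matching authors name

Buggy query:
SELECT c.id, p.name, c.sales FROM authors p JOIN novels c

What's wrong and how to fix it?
Bug: Missing join condition: each novels row is matched to all authors rows instead of just its own

Fix: Add ON c.author_id = p.id to the JOIN

Corrected query:
SELECT c.id, p.name, c.sales FROM authors p JOIN novels c ON c.author_id = p.id

Result:
id | name    | sales
---+---------+------
1  | Tolkien | 77727
2  | Borges  | 10403
3  | Atwood  | 16335
4  | Atwood  | 60628
5  | Tolkien | 9957 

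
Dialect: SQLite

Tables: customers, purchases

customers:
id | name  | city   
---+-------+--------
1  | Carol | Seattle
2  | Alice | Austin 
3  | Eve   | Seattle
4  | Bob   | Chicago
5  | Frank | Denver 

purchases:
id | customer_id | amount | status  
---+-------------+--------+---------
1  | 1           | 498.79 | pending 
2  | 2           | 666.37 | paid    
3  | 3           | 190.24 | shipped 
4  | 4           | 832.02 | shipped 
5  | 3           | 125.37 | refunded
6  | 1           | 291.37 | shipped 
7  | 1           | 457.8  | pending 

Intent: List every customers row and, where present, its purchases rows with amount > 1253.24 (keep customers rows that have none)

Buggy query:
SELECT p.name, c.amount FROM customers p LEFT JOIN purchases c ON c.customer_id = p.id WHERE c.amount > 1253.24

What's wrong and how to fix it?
Bug: A WHERE condition on the right-hand table after LEFT JOIN drops unmatched parents

Fix: Move the right-table condition into the ON clause so unmatched parents are kept

Corrected query:
SELECT p.name, c.amount FROM customers p LEFT JOIN purchases c ON c.customer_id = p.id AND c.amount > 1253.24

Result:
name  | amount
------+-------
Carol | NULL  
Alice | NULL  
Eve   | NULL  
Bob   | NULL  
Frank | NULL  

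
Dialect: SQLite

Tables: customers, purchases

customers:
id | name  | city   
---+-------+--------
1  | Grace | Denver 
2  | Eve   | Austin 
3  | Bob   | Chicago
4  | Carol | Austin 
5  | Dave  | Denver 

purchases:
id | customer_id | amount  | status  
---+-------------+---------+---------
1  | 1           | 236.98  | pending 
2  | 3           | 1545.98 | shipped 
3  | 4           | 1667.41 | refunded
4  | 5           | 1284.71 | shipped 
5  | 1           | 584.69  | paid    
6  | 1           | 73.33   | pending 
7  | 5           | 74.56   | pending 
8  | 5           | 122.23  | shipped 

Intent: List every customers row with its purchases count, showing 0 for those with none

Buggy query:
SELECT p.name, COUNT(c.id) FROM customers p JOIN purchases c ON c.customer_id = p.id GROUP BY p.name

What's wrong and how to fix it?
Bug: An inner join excludes parents with zero children

Fix: Use LEFT JOIN so parents without children still appear (COUNT(c.id) gives 0)

Corrected query:
SELECT p.name, COUNT(c.id) FROM customers p LEFT JOIN purchases c ON c.customer_id = p.id GROUP BY p.name

Result:
name  | COUNT(c.id)
------+------------
Bob   | 1          
Carol | 1          
Dave  | 3          
Eve   | 0          
Grace | 3          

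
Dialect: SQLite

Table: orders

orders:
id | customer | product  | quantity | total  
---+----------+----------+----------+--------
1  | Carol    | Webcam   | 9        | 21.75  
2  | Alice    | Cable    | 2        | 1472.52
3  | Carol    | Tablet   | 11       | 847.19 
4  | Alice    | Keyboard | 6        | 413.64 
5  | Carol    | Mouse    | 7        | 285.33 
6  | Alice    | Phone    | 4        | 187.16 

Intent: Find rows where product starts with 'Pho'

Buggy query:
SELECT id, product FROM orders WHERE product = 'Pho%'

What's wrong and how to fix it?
Bug: Wildcards only work with LIKE; '=' treats '%' as a literal character

Fix: Replace '=' with LIKE so 'Pho%' is treated as a pattern

Corrected query:
SELECT id, product FROM orders WHERE product LIKE 'Pho%'

Result:
id | product
---+--------
6  | Phone  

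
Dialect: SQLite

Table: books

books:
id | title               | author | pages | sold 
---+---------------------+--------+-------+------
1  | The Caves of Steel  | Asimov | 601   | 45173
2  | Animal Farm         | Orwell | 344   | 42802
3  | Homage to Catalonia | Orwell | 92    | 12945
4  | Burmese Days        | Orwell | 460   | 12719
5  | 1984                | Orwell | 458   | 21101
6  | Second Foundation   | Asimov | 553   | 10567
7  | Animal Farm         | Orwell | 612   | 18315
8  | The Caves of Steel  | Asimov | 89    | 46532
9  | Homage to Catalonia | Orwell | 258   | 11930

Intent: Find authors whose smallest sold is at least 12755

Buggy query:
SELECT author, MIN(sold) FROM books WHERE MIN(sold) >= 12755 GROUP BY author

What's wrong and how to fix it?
Bug: MIN() in WHERE is a misuse of aggregate

Fix: Replace WHERE with HAVING after the GROUP BY

Corrected query:
SELECT author, MIN(sold) FROM books GROUP BY author HAVING MIN(sold) >= 12755

Result:
(no rows)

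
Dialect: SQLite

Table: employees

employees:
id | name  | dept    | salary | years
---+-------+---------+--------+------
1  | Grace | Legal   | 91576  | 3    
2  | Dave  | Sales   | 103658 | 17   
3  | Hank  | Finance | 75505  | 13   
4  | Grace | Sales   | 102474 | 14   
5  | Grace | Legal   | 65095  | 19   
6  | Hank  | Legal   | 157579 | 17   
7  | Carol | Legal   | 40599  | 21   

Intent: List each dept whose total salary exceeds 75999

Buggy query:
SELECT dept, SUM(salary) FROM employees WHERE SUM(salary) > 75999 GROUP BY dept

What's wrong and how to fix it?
Bug: Aggregate functions cannot appear in a WHERE clause

Fix: Use HAVING (which filters groups after aggregation) instead of WHERE

Corrected query:
SELECT dept, SUM(salary) FROM employees GROUP BY dept HAVING SUM(salary) > 75999

Result:
dept  | SUM(salary)
------+------------
Legal | 354849     
Sales | 206132     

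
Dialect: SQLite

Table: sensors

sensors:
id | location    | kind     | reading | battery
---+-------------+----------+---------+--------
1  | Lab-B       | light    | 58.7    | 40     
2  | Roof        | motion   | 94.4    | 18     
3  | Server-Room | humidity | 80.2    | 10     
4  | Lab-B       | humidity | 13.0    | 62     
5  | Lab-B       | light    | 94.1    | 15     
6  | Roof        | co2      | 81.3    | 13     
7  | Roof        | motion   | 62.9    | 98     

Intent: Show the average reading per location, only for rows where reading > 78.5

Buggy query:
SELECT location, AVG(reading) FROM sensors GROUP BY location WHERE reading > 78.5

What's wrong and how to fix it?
Bug: Row-level WHERE must come before GROUP BY in the clause order

Fix: Move the WHERE clause before GROUP BY

Corrected query:
SELECT location, AVG(reading) FROM sensors WHERE reading > 78.5 GROUP BY location

Result:
location    | AVG(reading)
------------+-------------
Lab-B       | 94.1        
Roof        | 87.85       
Server-Room | 80.2        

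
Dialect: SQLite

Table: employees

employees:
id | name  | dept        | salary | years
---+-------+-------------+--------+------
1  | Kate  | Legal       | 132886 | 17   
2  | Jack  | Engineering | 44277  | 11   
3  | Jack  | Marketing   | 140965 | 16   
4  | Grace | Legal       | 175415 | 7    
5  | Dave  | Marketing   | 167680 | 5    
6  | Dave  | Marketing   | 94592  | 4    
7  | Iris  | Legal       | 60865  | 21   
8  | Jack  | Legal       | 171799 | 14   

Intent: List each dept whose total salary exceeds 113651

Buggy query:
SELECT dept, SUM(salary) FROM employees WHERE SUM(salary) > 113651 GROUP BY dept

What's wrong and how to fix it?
Bug: WHERE runs before GROUP BY, so aggregates aren't available there

Fix: Use HAVING (which filters groups after aggregation) instead of WHERE

Corrected query:
SELECT dept, SUM(salary) FROM employees GROUP BY dept HAVING SUM(salary) > 113651

Result:
dept      | SUM(salary)
----------+------------
Legal     | 540965     
Marketing | 403237     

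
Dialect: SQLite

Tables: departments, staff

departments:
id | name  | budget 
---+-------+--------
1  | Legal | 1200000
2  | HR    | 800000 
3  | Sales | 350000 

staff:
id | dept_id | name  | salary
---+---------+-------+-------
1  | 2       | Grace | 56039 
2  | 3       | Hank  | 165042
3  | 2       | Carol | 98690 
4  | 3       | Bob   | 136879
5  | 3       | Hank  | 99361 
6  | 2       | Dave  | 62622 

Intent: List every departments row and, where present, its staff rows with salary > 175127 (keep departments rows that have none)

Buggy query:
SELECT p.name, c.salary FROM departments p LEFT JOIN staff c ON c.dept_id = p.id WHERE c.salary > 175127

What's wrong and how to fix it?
Bug: Filtering c.salary in WHERE discards the NULL rows produced by LEFT JOIN, turning it into an inner join

Fix: Put 'c.salary > 175127' in the JOIN's ON clause instead of WHERE

Corrected query:
SELECT p.name, c.salary FROM departments p LEFT JOIN staff c ON c.dept_id = p.id AND c.salary > 175127

Result:
name  | salary
------+-------
Legal | NULL  
HR    | NULL  
Sales | NULL  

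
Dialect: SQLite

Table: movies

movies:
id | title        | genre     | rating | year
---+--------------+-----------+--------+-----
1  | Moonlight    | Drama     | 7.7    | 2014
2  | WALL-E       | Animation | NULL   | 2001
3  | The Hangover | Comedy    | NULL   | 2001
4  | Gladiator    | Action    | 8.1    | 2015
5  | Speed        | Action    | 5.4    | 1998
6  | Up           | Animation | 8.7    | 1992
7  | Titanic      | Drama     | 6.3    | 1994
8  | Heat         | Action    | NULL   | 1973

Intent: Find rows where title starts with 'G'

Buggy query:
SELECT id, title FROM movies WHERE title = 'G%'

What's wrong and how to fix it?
Bug: '=' compares the literal string including the % character; pattern matching needs LIKE

Fix: Use LIKE for wildcard pattern matching

Corrected query:
SELECT id, title FROM movies WHERE title LIKE 'G%'

Result:
id | title    
---+----------
4  | Gladiator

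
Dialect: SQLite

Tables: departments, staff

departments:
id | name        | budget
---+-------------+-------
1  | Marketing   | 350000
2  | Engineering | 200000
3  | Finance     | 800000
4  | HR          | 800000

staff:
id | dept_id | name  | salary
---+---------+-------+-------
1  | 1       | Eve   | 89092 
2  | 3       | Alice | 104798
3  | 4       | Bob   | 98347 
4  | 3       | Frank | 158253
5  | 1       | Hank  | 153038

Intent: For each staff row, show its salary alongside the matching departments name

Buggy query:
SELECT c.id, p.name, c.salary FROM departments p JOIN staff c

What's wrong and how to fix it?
Bug: Missing join condition: each staff row is matched to all departments rows instead of just its own

Fix: Add ON c.dept_id = p.id to the JOIN

Corrected query:
SELECT c.id, p.name, c.salary FROM departments p JOIN staff c ON c.dept_id = p.id

Result:
id | name      | salary
---+-----------+-------
1  | Marketing | 89092 
2  | Finance   | 104798
3  | HR        | 98347 
4  | Finance   | 158253
5  | Marketing | 153038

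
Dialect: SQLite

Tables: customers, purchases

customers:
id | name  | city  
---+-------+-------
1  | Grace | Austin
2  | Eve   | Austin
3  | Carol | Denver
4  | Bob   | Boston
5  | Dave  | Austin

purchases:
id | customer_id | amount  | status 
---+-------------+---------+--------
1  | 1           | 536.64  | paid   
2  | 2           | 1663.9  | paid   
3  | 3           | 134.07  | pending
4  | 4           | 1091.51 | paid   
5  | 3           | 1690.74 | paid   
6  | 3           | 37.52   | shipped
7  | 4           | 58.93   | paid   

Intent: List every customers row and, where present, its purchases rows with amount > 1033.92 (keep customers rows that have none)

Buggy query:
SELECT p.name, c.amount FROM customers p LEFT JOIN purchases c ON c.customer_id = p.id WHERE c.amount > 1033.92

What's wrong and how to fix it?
Bug: Filtering c.amount in WHERE discards the NULL rows produced by LEFT JOIN, turning it into an inner join

Fix: Move the right-table condition into the ON clause so unmatched parents are kept

Corrected query:
SELECT p.name, c.amount FROM customers p LEFT JOIN purchases c ON c.customer_id = p.id AND c.amount > 1033.92

Result:
name  | amount 
------+--------
Grace | NULL   
Eve   | 1663.9 
Carol | 1690.74
Bob   | 1091.51
Dave  | NULL   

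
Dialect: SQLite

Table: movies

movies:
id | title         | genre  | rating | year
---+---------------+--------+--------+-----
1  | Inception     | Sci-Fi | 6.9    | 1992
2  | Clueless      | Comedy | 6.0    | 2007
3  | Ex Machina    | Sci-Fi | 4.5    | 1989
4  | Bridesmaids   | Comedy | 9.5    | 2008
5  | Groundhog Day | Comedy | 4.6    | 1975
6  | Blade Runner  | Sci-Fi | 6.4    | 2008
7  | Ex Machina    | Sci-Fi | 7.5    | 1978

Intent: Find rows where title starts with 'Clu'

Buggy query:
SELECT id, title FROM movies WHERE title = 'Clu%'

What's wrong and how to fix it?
Bug: Wildcards only work with LIKE; '=' treats '%' as a literal character

Fix: Replace '=' with LIKE so 'Clu%' is treated as a pattern

Corrected query:
SELECT id, title FROM movies WHERE title LIKE 'Clu%'

Result:
id | title   
---+---------
2  | Clueless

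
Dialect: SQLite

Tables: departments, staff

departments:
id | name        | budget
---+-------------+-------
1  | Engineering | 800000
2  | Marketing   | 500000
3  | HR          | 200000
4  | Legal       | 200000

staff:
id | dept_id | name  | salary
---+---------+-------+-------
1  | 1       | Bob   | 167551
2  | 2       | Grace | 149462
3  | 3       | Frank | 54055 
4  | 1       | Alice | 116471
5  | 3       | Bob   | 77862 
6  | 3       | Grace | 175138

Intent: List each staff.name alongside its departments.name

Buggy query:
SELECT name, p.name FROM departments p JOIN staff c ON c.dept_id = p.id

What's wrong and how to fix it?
Bug: Both tables have a 'name' column; the unqualified reference is ambiguous

Fix: Prefix ambiguous columns with the table alias

Corrected query:
SELECT c.name, p.name FROM departments p JOIN staff c ON c.dept_id = p.id

Result:
name  | name       
------+------------
Bob   | Engineering
Grace | Marketing  
Frank | HR         
Alice | Engineering
Bob   | HR         
Grace | HR         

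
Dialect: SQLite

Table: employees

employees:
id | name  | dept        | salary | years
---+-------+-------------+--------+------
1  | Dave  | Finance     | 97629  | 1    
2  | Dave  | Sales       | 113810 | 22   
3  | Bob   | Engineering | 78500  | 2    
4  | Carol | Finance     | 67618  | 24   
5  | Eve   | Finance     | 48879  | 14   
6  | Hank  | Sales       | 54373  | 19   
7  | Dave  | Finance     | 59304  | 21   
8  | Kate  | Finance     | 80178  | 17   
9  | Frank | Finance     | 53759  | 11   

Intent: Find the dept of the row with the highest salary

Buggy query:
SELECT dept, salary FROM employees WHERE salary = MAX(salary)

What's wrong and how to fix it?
Bug: WHERE is evaluated per row; an aggregate over the whole table isn't defined there

Fix: Wrap MAX in a scalar subquery so WHERE compares against a single value

Corrected query:
SELECT dept, salary FROM employees WHERE salary = (SELECT MAX(salary) FROM employees)

Result:
dept  | salary
------+-------
Sales | 113810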